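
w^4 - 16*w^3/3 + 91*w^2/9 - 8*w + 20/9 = (w - 2)*(w - 5/3)*(w - 1)*(w - 2/3)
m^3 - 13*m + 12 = (m - 3)*(m - 1)*(m + 4)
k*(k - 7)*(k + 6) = k^3 - k^2 - 42*k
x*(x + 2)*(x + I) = x^3 + 2*x^2 + I*x^2 + 2*I*x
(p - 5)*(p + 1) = p^2 - 4*p - 5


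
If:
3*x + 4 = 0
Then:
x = -4/3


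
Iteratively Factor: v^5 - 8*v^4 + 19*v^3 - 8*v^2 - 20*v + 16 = (v - 2)*(v^4 - 6*v^3 + 7*v^2 + 6*v - 8) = (v - 2)*(v + 1)*(v^3 - 7*v^2 + 14*v - 8) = (v - 2)^2*(v + 1)*(v^2 - 5*v + 4) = (v - 4)*(v - 2)^2*(v + 1)*(v - 1)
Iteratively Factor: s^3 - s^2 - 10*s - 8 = (s + 1)*(s^2 - 2*s - 8) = (s - 4)*(s + 1)*(s + 2)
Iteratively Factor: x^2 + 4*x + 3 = (x + 1)*(x + 3)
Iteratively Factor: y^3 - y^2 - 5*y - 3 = (y + 1)*(y^2 - 2*y - 3) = (y - 3)*(y + 1)*(y + 1)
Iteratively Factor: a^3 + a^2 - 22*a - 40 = (a + 2)*(a^2 - a - 20) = (a + 2)*(a + 4)*(a - 5)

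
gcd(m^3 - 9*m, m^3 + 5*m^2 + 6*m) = m^2 + 3*m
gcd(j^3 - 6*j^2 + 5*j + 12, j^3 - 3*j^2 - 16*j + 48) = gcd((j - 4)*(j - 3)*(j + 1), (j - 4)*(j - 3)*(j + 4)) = j^2 - 7*j + 12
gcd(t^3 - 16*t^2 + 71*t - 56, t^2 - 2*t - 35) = t - 7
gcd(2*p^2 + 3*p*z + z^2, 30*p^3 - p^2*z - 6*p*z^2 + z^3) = 2*p + z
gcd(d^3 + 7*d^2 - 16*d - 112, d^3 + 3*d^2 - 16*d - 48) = d^2 - 16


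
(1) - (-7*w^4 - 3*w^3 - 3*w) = 7*w^4 + 3*w^3 + 3*w + 1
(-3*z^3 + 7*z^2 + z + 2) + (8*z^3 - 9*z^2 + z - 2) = 5*z^3 - 2*z^2 + 2*z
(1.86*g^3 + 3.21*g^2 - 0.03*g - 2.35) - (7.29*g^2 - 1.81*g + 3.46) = 1.86*g^3 - 4.08*g^2 + 1.78*g - 5.81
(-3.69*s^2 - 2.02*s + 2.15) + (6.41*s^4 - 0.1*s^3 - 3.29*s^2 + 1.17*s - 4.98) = 6.41*s^4 - 0.1*s^3 - 6.98*s^2 - 0.85*s - 2.83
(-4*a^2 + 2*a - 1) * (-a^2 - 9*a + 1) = 4*a^4 + 34*a^3 - 21*a^2 + 11*a - 1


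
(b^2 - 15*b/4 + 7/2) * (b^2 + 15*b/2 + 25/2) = b^4 + 15*b^3/4 - 97*b^2/8 - 165*b/8 + 175/4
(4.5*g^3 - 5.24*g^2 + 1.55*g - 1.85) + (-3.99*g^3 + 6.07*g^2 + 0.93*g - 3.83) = 0.51*g^3 + 0.83*g^2 + 2.48*g - 5.68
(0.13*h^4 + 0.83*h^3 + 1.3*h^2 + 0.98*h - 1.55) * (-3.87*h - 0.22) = -0.5031*h^5 - 3.2407*h^4 - 5.2136*h^3 - 4.0786*h^2 + 5.7829*h + 0.341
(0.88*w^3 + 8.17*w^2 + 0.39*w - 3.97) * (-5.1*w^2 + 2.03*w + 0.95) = -4.488*w^5 - 39.8806*w^4 + 15.4321*w^3 + 28.8002*w^2 - 7.6886*w - 3.7715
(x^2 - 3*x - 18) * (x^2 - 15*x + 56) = x^4 - 18*x^3 + 83*x^2 + 102*x - 1008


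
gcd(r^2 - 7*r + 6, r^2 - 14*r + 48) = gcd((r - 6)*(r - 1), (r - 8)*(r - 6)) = r - 6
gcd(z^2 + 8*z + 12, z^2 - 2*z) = 1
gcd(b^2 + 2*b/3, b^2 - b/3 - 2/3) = b + 2/3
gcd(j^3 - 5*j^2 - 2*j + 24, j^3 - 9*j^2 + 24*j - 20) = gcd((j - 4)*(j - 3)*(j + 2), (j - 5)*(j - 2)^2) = 1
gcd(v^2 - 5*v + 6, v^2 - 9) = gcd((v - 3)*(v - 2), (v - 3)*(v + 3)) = v - 3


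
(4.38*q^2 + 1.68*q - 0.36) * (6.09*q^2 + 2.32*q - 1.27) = 26.6742*q^4 + 20.3928*q^3 - 3.8574*q^2 - 2.9688*q + 0.4572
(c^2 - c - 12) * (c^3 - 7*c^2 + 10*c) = c^5 - 8*c^4 + 5*c^3 + 74*c^2 - 120*c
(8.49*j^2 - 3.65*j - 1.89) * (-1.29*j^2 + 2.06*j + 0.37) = -10.9521*j^4 + 22.1979*j^3 - 1.9396*j^2 - 5.2439*j - 0.6993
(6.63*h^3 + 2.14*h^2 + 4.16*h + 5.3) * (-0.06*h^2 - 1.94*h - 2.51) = -0.3978*h^5 - 12.9906*h^4 - 21.0425*h^3 - 13.7598*h^2 - 20.7236*h - 13.303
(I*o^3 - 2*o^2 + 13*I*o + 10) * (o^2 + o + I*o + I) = I*o^5 - 3*o^4 + I*o^4 - 3*o^3 + 11*I*o^3 - 3*o^2 + 11*I*o^2 - 3*o + 10*I*o + 10*I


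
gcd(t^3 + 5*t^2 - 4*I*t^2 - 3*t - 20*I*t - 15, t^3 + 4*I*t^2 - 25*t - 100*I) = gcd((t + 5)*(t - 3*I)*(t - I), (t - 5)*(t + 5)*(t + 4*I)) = t + 5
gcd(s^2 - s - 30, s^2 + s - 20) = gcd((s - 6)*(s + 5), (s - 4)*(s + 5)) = s + 5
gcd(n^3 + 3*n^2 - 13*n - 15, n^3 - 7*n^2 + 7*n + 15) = n^2 - 2*n - 3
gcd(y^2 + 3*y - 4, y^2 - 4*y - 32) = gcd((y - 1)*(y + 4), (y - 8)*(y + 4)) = y + 4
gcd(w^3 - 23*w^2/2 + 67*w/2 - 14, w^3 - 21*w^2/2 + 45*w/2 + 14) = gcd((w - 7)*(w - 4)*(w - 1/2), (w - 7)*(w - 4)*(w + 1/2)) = w^2 - 11*w + 28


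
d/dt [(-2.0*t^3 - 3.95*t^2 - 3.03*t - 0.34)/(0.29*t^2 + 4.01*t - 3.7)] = (-0.58*t^4 - 16.04*t^3 + 7.2392*t^2 + 29.4272*t + 12.5744)/(0.0841*t^4 + 2.3258*t^3 + 13.9341*t^2 - 29.674*t + 13.69)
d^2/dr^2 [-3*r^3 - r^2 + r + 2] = -18*r - 2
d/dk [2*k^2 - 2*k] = 4*k - 2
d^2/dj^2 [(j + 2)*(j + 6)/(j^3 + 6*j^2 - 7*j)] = 2*(j^6 + 24*j^5 + 237*j^4 + 962*j^3 + 1044*j^2 - 1512*j + 588)/(j^3*(j^6 + 18*j^5 + 87*j^4 - 36*j^3 - 609*j^2 + 882*j - 343))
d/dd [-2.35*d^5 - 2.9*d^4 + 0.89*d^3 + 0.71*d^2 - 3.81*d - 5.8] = -11.75*d^4 - 11.6*d^3 + 2.67*d^2 + 1.42*d - 3.81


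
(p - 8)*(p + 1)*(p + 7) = p^3 - 57*p - 56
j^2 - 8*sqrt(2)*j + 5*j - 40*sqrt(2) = (j + 5)*(j - 8*sqrt(2))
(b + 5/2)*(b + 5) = b^2 + 15*b/2 + 25/2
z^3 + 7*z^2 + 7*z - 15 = (z - 1)*(z + 3)*(z + 5)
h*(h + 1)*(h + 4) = h^3 + 5*h^2 + 4*h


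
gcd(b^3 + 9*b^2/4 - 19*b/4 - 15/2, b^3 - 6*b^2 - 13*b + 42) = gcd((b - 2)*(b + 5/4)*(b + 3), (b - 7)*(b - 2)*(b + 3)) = b^2 + b - 6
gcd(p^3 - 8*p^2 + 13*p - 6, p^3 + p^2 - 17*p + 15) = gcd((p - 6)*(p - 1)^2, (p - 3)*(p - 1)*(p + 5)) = p - 1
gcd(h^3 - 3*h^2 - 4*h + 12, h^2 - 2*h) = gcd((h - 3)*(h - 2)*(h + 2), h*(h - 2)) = h - 2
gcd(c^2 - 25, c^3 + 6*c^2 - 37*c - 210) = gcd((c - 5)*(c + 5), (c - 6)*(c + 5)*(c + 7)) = c + 5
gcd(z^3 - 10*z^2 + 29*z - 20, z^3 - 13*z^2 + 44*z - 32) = z^2 - 5*z + 4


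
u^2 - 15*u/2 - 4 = (u - 8)*(u + 1/2)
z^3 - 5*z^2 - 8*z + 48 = (z - 4)^2*(z + 3)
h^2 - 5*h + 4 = (h - 4)*(h - 1)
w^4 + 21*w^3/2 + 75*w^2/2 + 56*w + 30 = (w + 3/2)*(w + 2)^2*(w + 5)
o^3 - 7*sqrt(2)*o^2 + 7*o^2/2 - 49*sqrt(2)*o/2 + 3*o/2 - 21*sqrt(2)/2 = (o + 1/2)*(o + 3)*(o - 7*sqrt(2))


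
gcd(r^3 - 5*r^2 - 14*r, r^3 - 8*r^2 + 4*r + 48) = r + 2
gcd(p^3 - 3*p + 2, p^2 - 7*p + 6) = p - 1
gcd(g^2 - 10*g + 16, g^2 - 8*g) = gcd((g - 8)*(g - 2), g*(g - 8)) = g - 8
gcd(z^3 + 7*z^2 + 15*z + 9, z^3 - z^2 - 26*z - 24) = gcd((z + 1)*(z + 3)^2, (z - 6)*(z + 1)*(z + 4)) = z + 1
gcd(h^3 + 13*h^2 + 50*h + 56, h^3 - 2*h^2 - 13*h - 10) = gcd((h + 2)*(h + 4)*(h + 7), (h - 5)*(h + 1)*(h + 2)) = h + 2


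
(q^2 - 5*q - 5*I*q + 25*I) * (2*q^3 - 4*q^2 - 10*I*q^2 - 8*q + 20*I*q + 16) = 2*q^5 - 14*q^4 - 20*I*q^4 - 38*q^3 + 140*I*q^3 + 406*q^2 - 160*I*q^2 - 580*q - 280*I*q + 400*I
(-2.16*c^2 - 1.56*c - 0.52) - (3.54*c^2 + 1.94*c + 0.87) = -5.7*c^2 - 3.5*c - 1.39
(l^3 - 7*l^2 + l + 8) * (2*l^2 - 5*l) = 2*l^5 - 19*l^4 + 37*l^3 + 11*l^2 - 40*l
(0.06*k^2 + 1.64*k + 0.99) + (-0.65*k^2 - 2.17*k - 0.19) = -0.59*k^2 - 0.53*k + 0.8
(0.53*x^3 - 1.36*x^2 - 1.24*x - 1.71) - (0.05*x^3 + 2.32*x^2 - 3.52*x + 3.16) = 0.48*x^3 - 3.68*x^2 + 2.28*x - 4.87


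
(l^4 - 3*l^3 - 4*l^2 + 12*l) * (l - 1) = l^5 - 4*l^4 - l^3 + 16*l^2 - 12*l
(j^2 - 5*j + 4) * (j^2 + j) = j^4 - 4*j^3 - j^2 + 4*j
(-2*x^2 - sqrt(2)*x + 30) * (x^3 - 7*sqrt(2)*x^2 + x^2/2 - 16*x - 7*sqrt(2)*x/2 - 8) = -2*x^5 - x^4 + 13*sqrt(2)*x^4 + 13*sqrt(2)*x^3/2 + 76*x^3 - 194*sqrt(2)*x^2 + 38*x^2 - 480*x - 97*sqrt(2)*x - 240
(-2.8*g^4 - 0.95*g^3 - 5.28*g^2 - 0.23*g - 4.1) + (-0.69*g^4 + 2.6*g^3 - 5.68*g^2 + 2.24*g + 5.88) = -3.49*g^4 + 1.65*g^3 - 10.96*g^2 + 2.01*g + 1.78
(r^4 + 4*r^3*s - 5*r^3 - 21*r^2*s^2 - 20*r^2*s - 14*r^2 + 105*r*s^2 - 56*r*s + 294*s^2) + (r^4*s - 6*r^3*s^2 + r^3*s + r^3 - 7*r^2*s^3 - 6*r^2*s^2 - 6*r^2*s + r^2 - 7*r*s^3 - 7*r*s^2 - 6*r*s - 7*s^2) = r^4*s + r^4 - 6*r^3*s^2 + 5*r^3*s - 4*r^3 - 7*r^2*s^3 - 27*r^2*s^2 - 26*r^2*s - 13*r^2 - 7*r*s^3 + 98*r*s^2 - 62*r*s + 287*s^2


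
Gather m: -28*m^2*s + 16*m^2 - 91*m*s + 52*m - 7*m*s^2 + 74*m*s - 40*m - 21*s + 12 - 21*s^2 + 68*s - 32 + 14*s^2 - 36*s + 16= m^2*(16 - 28*s) + m*(-7*s^2 - 17*s + 12) - 7*s^2 + 11*s - 4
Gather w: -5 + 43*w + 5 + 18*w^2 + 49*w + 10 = 18*w^2 + 92*w + 10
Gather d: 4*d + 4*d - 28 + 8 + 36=8*d + 16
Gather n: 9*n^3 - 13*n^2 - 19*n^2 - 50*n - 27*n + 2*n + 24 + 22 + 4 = 9*n^3 - 32*n^2 - 75*n + 50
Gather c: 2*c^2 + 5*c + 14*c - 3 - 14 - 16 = 2*c^2 + 19*c - 33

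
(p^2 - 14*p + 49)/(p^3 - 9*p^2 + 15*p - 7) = (p - 7)/(p^2 - 2*p + 1)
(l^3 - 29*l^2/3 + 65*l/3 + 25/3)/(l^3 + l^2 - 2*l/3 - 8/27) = 9*(l^2 - 10*l + 25)/(9*l^2 + 6*l - 8)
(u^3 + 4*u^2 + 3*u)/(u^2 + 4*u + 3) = u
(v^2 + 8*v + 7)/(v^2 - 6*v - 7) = (v + 7)/(v - 7)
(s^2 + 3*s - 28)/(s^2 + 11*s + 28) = (s - 4)/(s + 4)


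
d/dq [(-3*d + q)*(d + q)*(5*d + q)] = -13*d^2 + 6*d*q + 3*q^2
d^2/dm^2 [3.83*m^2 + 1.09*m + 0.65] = 7.66000000000000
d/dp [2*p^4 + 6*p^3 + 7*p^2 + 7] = 2*p*(4*p^2 + 9*p + 7)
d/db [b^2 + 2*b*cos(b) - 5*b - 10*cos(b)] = -2*b*sin(b) + 2*b + 10*sin(b) + 2*cos(b) - 5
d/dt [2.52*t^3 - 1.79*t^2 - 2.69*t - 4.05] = 7.56*t^2 - 3.58*t - 2.69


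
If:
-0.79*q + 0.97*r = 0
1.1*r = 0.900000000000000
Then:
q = 1.00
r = 0.82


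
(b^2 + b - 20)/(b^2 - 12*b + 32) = (b + 5)/(b - 8)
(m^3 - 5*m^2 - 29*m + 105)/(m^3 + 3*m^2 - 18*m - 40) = (m^2 - 10*m + 21)/(m^2 - 2*m - 8)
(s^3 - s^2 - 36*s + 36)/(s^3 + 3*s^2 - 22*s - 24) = (s^2 - 7*s + 6)/(s^2 - 3*s - 4)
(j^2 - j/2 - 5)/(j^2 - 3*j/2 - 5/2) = (j + 2)/(j + 1)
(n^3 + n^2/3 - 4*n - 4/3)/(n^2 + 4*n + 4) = (3*n^2 - 5*n - 2)/(3*(n + 2))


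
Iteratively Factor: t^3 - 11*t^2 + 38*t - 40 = (t - 2)*(t^2 - 9*t + 20) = (t - 5)*(t - 2)*(t - 4)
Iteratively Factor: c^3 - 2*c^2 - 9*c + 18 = (c - 2)*(c^2 - 9) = (c - 2)*(c + 3)*(c - 3)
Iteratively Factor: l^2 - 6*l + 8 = (l - 2)*(l - 4)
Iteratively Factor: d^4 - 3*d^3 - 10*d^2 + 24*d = (d - 4)*(d^3 + d^2 - 6*d) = d*(d - 4)*(d^2 + d - 6) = d*(d - 4)*(d + 3)*(d - 2)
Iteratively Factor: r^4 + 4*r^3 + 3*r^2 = (r + 3)*(r^3 + r^2) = r*(r + 3)*(r^2 + r) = r*(r + 1)*(r + 3)*(r)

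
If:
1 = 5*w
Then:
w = 1/5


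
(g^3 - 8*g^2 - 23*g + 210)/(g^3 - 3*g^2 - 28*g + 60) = (g - 7)/(g - 2)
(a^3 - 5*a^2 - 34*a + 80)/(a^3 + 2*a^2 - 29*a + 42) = (a^2 - 3*a - 40)/(a^2 + 4*a - 21)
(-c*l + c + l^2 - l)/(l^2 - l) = (-c + l)/l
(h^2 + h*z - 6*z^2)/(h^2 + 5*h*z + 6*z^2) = (h - 2*z)/(h + 2*z)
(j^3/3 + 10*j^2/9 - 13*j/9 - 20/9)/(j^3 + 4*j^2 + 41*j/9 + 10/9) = (3*j^3 + 10*j^2 - 13*j - 20)/(9*j^3 + 36*j^2 + 41*j + 10)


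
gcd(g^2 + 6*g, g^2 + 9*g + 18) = g + 6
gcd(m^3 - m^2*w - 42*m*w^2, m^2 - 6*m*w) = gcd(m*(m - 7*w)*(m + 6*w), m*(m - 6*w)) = m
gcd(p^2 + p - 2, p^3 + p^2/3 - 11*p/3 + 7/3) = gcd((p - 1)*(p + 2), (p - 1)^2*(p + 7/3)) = p - 1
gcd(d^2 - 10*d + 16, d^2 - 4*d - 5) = 1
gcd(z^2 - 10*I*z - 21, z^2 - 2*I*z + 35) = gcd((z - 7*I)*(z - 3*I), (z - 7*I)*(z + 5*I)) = z - 7*I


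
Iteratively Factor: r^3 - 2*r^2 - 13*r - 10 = (r + 2)*(r^2 - 4*r - 5) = (r - 5)*(r + 2)*(r + 1)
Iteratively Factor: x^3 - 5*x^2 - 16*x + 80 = (x - 4)*(x^2 - x - 20) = (x - 5)*(x - 4)*(x + 4)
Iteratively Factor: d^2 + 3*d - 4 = (d + 4)*(d - 1)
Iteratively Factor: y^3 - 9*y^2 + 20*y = (y - 5)*(y^2 - 4*y) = (y - 5)*(y - 4)*(y)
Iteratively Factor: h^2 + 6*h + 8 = (h + 2)*(h + 4)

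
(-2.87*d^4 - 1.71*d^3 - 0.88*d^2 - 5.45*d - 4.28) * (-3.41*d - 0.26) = 9.7867*d^5 + 6.5773*d^4 + 3.4454*d^3 + 18.8133*d^2 + 16.0118*d + 1.1128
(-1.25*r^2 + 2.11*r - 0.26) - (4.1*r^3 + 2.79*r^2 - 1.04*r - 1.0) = -4.1*r^3 - 4.04*r^2 + 3.15*r + 0.74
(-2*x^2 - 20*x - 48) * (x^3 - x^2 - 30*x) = -2*x^5 - 18*x^4 + 32*x^3 + 648*x^2 + 1440*x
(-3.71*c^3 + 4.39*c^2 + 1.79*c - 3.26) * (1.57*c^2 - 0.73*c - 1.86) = -5.8247*c^5 + 9.6006*c^4 + 6.5062*c^3 - 14.5903*c^2 - 0.9496*c + 6.0636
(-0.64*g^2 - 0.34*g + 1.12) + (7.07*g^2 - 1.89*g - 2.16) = 6.43*g^2 - 2.23*g - 1.04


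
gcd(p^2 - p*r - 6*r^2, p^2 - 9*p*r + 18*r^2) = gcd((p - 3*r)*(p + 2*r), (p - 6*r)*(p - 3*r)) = p - 3*r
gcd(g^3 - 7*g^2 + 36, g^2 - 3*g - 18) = g - 6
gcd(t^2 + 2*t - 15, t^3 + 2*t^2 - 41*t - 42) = 1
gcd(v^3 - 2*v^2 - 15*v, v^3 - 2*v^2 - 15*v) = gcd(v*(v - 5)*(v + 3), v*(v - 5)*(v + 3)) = v^3 - 2*v^2 - 15*v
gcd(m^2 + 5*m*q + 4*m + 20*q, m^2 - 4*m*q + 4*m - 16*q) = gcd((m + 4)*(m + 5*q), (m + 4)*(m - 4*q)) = m + 4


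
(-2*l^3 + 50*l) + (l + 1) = -2*l^3 + 51*l + 1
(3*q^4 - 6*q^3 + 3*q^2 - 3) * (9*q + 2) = 27*q^5 - 48*q^4 + 15*q^3 + 6*q^2 - 27*q - 6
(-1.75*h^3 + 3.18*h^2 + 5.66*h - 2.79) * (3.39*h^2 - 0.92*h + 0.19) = -5.9325*h^5 + 12.3902*h^4 + 15.9293*h^3 - 14.0611*h^2 + 3.6422*h - 0.5301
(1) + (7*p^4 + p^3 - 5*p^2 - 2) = 7*p^4 + p^3 - 5*p^2 - 1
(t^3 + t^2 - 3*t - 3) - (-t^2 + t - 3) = t^3 + 2*t^2 - 4*t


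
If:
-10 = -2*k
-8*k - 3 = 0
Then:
No Solution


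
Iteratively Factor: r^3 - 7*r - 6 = (r + 2)*(r^2 - 2*r - 3) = (r + 1)*(r + 2)*(r - 3)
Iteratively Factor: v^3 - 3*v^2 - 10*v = (v - 5)*(v^2 + 2*v) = (v - 5)*(v + 2)*(v)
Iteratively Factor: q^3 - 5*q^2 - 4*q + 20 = (q + 2)*(q^2 - 7*q + 10) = (q - 5)*(q + 2)*(q - 2)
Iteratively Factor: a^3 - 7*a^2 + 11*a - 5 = (a - 5)*(a^2 - 2*a + 1) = (a - 5)*(a - 1)*(a - 1)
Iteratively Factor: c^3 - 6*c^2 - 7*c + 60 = (c - 4)*(c^2 - 2*c - 15) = (c - 5)*(c - 4)*(c + 3)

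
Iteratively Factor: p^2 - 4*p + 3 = (p - 1)*(p - 3)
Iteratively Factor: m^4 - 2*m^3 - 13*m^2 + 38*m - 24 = (m - 1)*(m^3 - m^2 - 14*m + 24) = (m - 3)*(m - 1)*(m^2 + 2*m - 8) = (m - 3)*(m - 1)*(m + 4)*(m - 2)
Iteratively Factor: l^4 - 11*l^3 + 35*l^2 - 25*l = (l - 5)*(l^3 - 6*l^2 + 5*l) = (l - 5)^2*(l^2 - l) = (l - 5)^2*(l - 1)*(l)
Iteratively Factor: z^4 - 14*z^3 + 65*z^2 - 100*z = (z - 5)*(z^3 - 9*z^2 + 20*z) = (z - 5)*(z - 4)*(z^2 - 5*z) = (z - 5)^2*(z - 4)*(z)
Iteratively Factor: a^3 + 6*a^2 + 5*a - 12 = (a + 3)*(a^2 + 3*a - 4) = (a - 1)*(a + 3)*(a + 4)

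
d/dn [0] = 0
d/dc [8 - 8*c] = -8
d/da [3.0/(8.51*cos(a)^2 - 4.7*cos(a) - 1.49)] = (51.06*cos(a) - 14.1)*sin(a)/(-8.51*cos(a)^2 + 4.7*cos(a) + 1.49)^2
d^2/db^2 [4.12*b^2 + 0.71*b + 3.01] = 8.24000000000000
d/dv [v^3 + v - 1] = 3*v^2 + 1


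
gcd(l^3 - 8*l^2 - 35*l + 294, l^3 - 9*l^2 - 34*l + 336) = l^2 - l - 42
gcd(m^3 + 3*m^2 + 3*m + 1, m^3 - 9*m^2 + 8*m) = 1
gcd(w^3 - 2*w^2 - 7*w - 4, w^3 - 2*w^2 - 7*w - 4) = w^3 - 2*w^2 - 7*w - 4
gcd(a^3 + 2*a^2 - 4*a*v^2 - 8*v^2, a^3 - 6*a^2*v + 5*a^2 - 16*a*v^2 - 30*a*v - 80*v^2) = a + 2*v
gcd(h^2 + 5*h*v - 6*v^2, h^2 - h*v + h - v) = -h + v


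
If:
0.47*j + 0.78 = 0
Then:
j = -1.66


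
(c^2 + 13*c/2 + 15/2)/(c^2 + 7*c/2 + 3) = (c + 5)/(c + 2)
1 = 1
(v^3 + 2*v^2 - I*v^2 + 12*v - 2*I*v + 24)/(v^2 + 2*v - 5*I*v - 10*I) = (v^2 - I*v + 12)/(v - 5*I)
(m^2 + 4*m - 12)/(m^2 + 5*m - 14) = (m + 6)/(m + 7)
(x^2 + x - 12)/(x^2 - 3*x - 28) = (x - 3)/(x - 7)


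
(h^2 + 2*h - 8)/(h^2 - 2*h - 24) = (h - 2)/(h - 6)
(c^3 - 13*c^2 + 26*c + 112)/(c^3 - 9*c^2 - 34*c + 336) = (c + 2)/(c + 6)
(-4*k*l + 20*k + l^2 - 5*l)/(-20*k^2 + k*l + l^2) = (l - 5)/(5*k + l)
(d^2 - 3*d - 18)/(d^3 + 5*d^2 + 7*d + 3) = (d - 6)/(d^2 + 2*d + 1)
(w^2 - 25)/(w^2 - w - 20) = (w + 5)/(w + 4)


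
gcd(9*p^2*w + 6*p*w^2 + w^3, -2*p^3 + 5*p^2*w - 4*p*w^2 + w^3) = 1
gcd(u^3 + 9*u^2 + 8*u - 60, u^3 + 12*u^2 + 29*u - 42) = u + 6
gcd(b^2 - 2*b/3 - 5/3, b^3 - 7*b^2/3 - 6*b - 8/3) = b + 1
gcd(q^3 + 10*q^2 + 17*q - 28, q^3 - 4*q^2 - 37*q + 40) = q - 1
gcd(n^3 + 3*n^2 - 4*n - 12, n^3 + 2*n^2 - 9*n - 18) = n^2 + 5*n + 6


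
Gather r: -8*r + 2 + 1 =3 - 8*r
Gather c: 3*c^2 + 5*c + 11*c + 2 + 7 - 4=3*c^2 + 16*c + 5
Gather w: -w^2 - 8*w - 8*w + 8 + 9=-w^2 - 16*w + 17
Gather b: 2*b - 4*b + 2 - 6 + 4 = -2*b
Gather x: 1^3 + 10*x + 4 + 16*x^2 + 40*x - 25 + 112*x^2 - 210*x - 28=128*x^2 - 160*x - 48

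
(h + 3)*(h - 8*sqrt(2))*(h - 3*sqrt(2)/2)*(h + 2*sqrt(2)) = h^4 - 15*sqrt(2)*h^3/2 + 3*h^3 - 45*sqrt(2)*h^2/2 - 14*h^2 - 42*h + 48*sqrt(2)*h + 144*sqrt(2)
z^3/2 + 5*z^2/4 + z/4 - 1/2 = (z/2 + 1)*(z - 1/2)*(z + 1)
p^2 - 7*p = p*(p - 7)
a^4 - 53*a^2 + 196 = (a - 7)*(a - 2)*(a + 2)*(a + 7)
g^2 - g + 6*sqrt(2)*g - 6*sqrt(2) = (g - 1)*(g + 6*sqrt(2))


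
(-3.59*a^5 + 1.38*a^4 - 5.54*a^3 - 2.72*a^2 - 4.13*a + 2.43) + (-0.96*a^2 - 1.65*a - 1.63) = -3.59*a^5 + 1.38*a^4 - 5.54*a^3 - 3.68*a^2 - 5.78*a + 0.8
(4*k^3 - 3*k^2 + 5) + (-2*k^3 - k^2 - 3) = 2*k^3 - 4*k^2 + 2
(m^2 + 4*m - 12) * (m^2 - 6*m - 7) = m^4 - 2*m^3 - 43*m^2 + 44*m + 84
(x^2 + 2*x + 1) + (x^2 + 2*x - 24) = 2*x^2 + 4*x - 23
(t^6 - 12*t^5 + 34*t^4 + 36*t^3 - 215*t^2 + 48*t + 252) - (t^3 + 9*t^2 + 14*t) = t^6 - 12*t^5 + 34*t^4 + 35*t^3 - 224*t^2 + 34*t + 252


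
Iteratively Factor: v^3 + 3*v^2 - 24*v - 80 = (v + 4)*(v^2 - v - 20) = (v - 5)*(v + 4)*(v + 4)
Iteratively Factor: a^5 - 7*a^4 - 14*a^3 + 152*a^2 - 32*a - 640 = (a + 4)*(a^4 - 11*a^3 + 30*a^2 + 32*a - 160) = (a - 4)*(a + 4)*(a^3 - 7*a^2 + 2*a + 40) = (a - 4)*(a + 2)*(a + 4)*(a^2 - 9*a + 20) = (a - 5)*(a - 4)*(a + 2)*(a + 4)*(a - 4)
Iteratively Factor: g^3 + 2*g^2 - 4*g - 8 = (g + 2)*(g^2 - 4) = (g + 2)^2*(g - 2)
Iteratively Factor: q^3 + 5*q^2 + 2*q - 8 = (q - 1)*(q^2 + 6*q + 8) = (q - 1)*(q + 2)*(q + 4)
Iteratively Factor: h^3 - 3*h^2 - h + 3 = (h - 1)*(h^2 - 2*h - 3) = (h - 1)*(h + 1)*(h - 3)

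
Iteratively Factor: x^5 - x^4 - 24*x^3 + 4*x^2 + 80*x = (x)*(x^4 - x^3 - 24*x^2 + 4*x + 80) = x*(x - 5)*(x^3 + 4*x^2 - 4*x - 16) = x*(x - 5)*(x - 2)*(x^2 + 6*x + 8) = x*(x - 5)*(x - 2)*(x + 4)*(x + 2)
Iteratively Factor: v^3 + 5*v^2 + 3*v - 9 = (v + 3)*(v^2 + 2*v - 3) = (v + 3)^2*(v - 1)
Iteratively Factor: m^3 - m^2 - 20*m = (m + 4)*(m^2 - 5*m) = m*(m + 4)*(m - 5)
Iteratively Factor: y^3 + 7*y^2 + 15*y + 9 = (y + 3)*(y^2 + 4*y + 3) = (y + 3)^2*(y + 1)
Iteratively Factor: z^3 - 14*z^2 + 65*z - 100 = (z - 5)*(z^2 - 9*z + 20) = (z - 5)*(z - 4)*(z - 5)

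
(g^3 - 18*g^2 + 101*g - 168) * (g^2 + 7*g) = g^5 - 11*g^4 - 25*g^3 + 539*g^2 - 1176*g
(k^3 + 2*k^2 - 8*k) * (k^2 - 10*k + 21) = k^5 - 8*k^4 - 7*k^3 + 122*k^2 - 168*k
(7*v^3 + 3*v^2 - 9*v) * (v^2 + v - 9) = 7*v^5 + 10*v^4 - 69*v^3 - 36*v^2 + 81*v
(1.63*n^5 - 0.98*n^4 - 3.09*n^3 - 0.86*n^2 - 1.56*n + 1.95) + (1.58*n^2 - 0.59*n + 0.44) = 1.63*n^5 - 0.98*n^4 - 3.09*n^3 + 0.72*n^2 - 2.15*n + 2.39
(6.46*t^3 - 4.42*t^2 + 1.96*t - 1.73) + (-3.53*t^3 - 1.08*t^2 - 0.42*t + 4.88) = 2.93*t^3 - 5.5*t^2 + 1.54*t + 3.15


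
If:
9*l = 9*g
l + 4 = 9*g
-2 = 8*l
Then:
No Solution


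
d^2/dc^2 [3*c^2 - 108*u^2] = 6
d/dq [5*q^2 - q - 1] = 10*q - 1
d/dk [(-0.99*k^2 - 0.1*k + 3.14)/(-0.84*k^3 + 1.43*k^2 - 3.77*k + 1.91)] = (-0.8316*k^4 - 0.168*k^3 + 11.7881*k^2 - 12.7622*k + 11.6468)/(0.7056*k^6 - 2.4024*k^5 + 8.3785*k^4 - 13.991*k^3 + 19.6755*k^2 - 14.4014*k + 3.6481)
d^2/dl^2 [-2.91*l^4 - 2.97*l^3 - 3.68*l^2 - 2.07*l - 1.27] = -34.92*l^2 - 17.82*l - 7.36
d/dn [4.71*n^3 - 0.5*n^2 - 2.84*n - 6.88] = 14.13*n^2 - 1.0*n - 2.84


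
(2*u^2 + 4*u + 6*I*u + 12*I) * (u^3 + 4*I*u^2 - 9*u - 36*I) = 2*u^5 + 4*u^4 + 14*I*u^4 - 42*u^3 + 28*I*u^3 - 84*u^2 - 126*I*u^2 + 216*u - 252*I*u + 432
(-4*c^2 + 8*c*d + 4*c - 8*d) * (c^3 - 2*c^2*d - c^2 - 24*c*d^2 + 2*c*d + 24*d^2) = -4*c^5 + 16*c^4*d + 8*c^4 + 80*c^3*d^2 - 32*c^3*d - 4*c^3 - 192*c^2*d^3 - 160*c^2*d^2 + 16*c^2*d + 384*c*d^3 + 80*c*d^2 - 192*d^3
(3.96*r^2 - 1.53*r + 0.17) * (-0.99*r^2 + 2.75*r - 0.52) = -3.9204*r^4 + 12.4047*r^3 - 6.435*r^2 + 1.2631*r - 0.0884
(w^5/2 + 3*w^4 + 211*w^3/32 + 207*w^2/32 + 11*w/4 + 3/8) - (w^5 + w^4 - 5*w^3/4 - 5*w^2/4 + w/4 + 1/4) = -w^5/2 + 2*w^4 + 251*w^3/32 + 247*w^2/32 + 5*w/2 + 1/8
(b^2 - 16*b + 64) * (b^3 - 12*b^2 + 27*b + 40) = b^5 - 28*b^4 + 283*b^3 - 1160*b^2 + 1088*b + 2560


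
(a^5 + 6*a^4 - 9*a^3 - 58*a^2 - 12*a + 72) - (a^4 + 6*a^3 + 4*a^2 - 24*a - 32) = a^5 + 5*a^4 - 15*a^3 - 62*a^2 + 12*a + 104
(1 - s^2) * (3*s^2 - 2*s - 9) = -3*s^4 + 2*s^3 + 12*s^2 - 2*s - 9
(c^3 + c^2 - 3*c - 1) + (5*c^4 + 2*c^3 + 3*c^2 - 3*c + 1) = 5*c^4 + 3*c^3 + 4*c^2 - 6*c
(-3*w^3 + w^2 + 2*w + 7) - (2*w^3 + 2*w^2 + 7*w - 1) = -5*w^3 - w^2 - 5*w + 8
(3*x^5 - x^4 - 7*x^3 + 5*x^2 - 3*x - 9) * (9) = 27*x^5 - 9*x^4 - 63*x^3 + 45*x^2 - 27*x - 81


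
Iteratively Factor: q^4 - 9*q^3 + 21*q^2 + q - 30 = (q - 3)*(q^3 - 6*q^2 + 3*q + 10) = (q - 5)*(q - 3)*(q^2 - q - 2) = (q - 5)*(q - 3)*(q - 2)*(q + 1)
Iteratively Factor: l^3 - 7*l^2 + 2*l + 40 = (l + 2)*(l^2 - 9*l + 20) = (l - 5)*(l + 2)*(l - 4)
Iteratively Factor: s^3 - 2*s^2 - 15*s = (s - 5)*(s^2 + 3*s) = s*(s - 5)*(s + 3)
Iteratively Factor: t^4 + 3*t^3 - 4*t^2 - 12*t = (t)*(t^3 + 3*t^2 - 4*t - 12) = t*(t + 2)*(t^2 + t - 6) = t*(t + 2)*(t + 3)*(t - 2)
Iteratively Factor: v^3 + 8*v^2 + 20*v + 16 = (v + 2)*(v^2 + 6*v + 8) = (v + 2)*(v + 4)*(v + 2)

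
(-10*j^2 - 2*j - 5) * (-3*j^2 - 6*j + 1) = 30*j^4 + 66*j^3 + 17*j^2 + 28*j - 5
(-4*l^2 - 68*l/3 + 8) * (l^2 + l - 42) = -4*l^4 - 80*l^3/3 + 460*l^2/3 + 960*l - 336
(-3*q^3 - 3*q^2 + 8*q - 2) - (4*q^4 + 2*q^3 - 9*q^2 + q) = -4*q^4 - 5*q^3 + 6*q^2 + 7*q - 2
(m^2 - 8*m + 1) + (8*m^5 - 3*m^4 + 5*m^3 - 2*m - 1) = 8*m^5 - 3*m^4 + 5*m^3 + m^2 - 10*m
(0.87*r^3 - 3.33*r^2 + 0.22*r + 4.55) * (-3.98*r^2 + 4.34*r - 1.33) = -3.4626*r^5 + 17.0292*r^4 - 16.4849*r^3 - 12.7253*r^2 + 19.4544*r - 6.0515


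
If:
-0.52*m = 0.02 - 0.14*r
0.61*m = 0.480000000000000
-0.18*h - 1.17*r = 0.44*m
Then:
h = -21.85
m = 0.79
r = 3.07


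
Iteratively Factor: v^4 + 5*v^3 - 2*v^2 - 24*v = (v + 3)*(v^3 + 2*v^2 - 8*v) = v*(v + 3)*(v^2 + 2*v - 8) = v*(v + 3)*(v + 4)*(v - 2)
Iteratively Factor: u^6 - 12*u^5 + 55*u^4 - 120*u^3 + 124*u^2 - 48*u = (u - 1)*(u^5 - 11*u^4 + 44*u^3 - 76*u^2 + 48*u) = u*(u - 1)*(u^4 - 11*u^3 + 44*u^2 - 76*u + 48) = u*(u - 3)*(u - 1)*(u^3 - 8*u^2 + 20*u - 16) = u*(u - 3)*(u - 2)*(u - 1)*(u^2 - 6*u + 8) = u*(u - 3)*(u - 2)^2*(u - 1)*(u - 4)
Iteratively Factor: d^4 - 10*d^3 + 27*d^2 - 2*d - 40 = (d + 1)*(d^3 - 11*d^2 + 38*d - 40) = (d - 5)*(d + 1)*(d^2 - 6*d + 8) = (d - 5)*(d - 4)*(d + 1)*(d - 2)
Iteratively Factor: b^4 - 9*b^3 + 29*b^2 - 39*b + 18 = (b - 3)*(b^3 - 6*b^2 + 11*b - 6) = (b - 3)*(b - 1)*(b^2 - 5*b + 6) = (b - 3)*(b - 2)*(b - 1)*(b - 3)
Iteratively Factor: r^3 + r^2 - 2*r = (r)*(r^2 + r - 2) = r*(r - 1)*(r + 2)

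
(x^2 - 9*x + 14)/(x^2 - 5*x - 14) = (x - 2)/(x + 2)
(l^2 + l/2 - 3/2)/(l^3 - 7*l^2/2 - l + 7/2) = (2*l + 3)/(2*l^2 - 5*l - 7)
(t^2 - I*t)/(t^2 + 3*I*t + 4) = t/(t + 4*I)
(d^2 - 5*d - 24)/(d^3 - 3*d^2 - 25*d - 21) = (d - 8)/(d^2 - 6*d - 7)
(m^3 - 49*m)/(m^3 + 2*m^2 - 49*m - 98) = m/(m + 2)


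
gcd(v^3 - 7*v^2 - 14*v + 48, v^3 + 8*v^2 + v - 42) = v^2 + v - 6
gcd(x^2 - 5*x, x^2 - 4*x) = x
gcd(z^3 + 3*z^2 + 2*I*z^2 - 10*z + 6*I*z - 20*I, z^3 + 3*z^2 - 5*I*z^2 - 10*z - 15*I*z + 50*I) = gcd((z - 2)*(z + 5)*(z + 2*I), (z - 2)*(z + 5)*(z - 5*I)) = z^2 + 3*z - 10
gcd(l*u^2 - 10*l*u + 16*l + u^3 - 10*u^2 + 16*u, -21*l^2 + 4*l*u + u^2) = 1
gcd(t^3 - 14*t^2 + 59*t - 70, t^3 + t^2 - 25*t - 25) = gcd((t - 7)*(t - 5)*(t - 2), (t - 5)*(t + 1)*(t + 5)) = t - 5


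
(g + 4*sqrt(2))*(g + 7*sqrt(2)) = g^2 + 11*sqrt(2)*g + 56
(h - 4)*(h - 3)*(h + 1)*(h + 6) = h^4 - 31*h^2 + 42*h + 72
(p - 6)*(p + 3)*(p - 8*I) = p^3 - 3*p^2 - 8*I*p^2 - 18*p + 24*I*p + 144*I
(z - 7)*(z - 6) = z^2 - 13*z + 42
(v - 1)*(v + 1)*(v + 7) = v^3 + 7*v^2 - v - 7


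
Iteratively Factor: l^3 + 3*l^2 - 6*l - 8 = (l + 4)*(l^2 - l - 2) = (l - 2)*(l + 4)*(l + 1)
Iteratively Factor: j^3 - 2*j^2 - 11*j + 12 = (j - 1)*(j^2 - j - 12) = (j - 4)*(j - 1)*(j + 3)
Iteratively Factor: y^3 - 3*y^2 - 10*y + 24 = (y - 4)*(y^2 + y - 6) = (y - 4)*(y - 2)*(y + 3)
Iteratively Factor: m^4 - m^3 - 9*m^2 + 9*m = (m + 3)*(m^3 - 4*m^2 + 3*m) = m*(m + 3)*(m^2 - 4*m + 3) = m*(m - 3)*(m + 3)*(m - 1)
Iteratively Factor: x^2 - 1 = (x + 1)*(x - 1)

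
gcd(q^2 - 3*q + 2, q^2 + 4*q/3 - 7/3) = q - 1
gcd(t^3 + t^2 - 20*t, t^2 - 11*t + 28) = t - 4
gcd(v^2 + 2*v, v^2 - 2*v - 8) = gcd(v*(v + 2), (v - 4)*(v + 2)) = v + 2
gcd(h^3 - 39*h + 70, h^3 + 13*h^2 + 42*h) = h + 7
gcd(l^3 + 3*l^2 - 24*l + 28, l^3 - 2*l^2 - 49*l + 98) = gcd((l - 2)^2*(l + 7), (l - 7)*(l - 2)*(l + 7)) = l^2 + 5*l - 14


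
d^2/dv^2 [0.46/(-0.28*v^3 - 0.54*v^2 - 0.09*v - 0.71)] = ((0.7728*v + 0.4968)*(0.28*v^3 + 0.54*v^2 + 0.09*v + 0.71) - 0.46*(0.84*v^2 + 1.08*v + 0.09)*(1.68*v^2 + 2.16*v + 0.18))/(0.28*v^3 + 0.54*v^2 + 0.09*v + 0.71)^3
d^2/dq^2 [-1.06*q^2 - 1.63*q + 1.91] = -2.12000000000000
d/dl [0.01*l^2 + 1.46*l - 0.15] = 0.02*l + 1.46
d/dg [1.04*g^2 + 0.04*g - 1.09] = 2.08*g + 0.04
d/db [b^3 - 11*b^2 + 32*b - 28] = 3*b^2 - 22*b + 32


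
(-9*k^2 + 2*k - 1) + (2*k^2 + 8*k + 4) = -7*k^2 + 10*k + 3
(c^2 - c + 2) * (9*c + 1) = 9*c^3 - 8*c^2 + 17*c + 2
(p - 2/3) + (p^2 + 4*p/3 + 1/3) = p^2 + 7*p/3 - 1/3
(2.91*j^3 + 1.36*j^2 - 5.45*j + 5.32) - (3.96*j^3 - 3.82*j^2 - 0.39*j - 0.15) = -1.05*j^3 + 5.18*j^2 - 5.06*j + 5.47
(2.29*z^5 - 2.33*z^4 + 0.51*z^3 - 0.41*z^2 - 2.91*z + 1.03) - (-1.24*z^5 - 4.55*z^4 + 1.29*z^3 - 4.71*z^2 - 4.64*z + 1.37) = 3.53*z^5 + 2.22*z^4 - 0.78*z^3 + 4.3*z^2 + 1.73*z - 0.34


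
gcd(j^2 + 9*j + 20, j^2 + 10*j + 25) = j + 5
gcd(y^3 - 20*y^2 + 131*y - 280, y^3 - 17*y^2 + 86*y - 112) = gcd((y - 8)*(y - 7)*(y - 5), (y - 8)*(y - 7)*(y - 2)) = y^2 - 15*y + 56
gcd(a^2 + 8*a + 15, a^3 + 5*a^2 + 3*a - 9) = a + 3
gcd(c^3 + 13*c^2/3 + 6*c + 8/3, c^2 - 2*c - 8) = c + 2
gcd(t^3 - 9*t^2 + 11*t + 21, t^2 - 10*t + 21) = t^2 - 10*t + 21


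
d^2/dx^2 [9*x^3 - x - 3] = 54*x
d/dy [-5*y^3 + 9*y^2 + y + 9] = -15*y^2 + 18*y + 1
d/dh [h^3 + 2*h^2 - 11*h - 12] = 3*h^2 + 4*h - 11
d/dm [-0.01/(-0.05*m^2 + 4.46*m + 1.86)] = (0.0446 - 0.001*m)/(-0.05*m^2 + 4.46*m + 1.86)^2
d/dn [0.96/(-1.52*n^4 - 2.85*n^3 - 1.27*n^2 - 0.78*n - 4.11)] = (5.8368*n^3 + 8.208*n^2 + 2.4384*n + 0.7488)/(1.52*n^4 + 2.85*n^3 + 1.27*n^2 + 0.78*n + 4.11)^2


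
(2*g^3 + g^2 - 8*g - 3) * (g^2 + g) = 2*g^5 + 3*g^4 - 7*g^3 - 11*g^2 - 3*g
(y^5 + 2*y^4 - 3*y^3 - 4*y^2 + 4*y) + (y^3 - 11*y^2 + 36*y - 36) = y^5 + 2*y^4 - 2*y^3 - 15*y^2 + 40*y - 36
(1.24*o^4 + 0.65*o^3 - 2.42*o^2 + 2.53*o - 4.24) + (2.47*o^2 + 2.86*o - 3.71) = 1.24*o^4 + 0.65*o^3 + 0.0500000000000003*o^2 + 5.39*o - 7.95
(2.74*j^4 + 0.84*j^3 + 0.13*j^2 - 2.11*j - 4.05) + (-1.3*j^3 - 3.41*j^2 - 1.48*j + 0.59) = 2.74*j^4 - 0.46*j^3 - 3.28*j^2 - 3.59*j - 3.46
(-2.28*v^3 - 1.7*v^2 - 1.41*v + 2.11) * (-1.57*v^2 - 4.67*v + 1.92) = 3.5796*v^5 + 13.3166*v^4 + 5.7751*v^3 + 0.00800000000000001*v^2 - 12.5609*v + 4.0512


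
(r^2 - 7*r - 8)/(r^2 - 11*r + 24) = (r + 1)/(r - 3)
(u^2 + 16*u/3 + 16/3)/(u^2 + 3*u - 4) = (u + 4/3)/(u - 1)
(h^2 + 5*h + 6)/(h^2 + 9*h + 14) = (h + 3)/(h + 7)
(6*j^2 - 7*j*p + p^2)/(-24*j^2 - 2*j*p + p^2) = (-j + p)/(4*j + p)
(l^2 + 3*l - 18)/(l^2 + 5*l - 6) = (l - 3)/(l - 1)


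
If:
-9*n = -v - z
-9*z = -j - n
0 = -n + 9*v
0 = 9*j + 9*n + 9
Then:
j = -79/80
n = -1/80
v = -1/720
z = -1/9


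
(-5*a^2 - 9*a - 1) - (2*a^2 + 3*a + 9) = -7*a^2 - 12*a - 10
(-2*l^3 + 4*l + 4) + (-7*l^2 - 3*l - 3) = -2*l^3 - 7*l^2 + l + 1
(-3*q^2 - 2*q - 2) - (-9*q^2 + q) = 6*q^2 - 3*q - 2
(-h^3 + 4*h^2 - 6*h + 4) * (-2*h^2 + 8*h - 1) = 2*h^5 - 16*h^4 + 45*h^3 - 60*h^2 + 38*h - 4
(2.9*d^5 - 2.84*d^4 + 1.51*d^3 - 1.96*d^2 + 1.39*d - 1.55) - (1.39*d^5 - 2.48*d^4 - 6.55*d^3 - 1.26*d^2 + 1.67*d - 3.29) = 1.51*d^5 - 0.36*d^4 + 8.06*d^3 - 0.7*d^2 - 0.28*d + 1.74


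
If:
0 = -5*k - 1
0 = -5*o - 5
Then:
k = -1/5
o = -1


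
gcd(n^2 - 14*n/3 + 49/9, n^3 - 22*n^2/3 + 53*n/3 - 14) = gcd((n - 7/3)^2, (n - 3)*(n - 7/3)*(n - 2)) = n - 7/3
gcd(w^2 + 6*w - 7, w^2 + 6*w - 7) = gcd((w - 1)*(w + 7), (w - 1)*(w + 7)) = w^2 + 6*w - 7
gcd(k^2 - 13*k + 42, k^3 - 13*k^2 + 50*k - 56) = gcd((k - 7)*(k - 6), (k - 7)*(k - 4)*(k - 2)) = k - 7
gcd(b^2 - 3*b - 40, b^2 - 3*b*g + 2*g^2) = 1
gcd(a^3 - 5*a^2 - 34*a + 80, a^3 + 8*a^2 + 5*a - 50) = a^2 + 3*a - 10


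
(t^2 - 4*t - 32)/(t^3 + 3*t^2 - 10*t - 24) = (t - 8)/(t^2 - t - 6)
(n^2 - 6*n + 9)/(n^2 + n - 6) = (n^2 - 6*n + 9)/(n^2 + n - 6)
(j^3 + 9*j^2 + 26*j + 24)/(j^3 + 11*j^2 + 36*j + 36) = (j + 4)/(j + 6)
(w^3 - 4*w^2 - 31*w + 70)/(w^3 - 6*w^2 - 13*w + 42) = (w + 5)/(w + 3)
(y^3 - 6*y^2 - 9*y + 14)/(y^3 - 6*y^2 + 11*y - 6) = (y^2 - 5*y - 14)/(y^2 - 5*y + 6)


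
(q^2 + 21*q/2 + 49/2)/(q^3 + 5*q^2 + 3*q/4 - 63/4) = 2*(q + 7)/(2*q^2 + 3*q - 9)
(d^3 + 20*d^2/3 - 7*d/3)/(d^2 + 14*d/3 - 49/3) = d*(3*d - 1)/(3*d - 7)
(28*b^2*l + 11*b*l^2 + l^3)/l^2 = 28*b^2/l + 11*b + l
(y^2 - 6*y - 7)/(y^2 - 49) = (y + 1)/(y + 7)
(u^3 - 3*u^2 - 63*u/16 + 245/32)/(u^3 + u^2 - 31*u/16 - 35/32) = (2*u - 7)/(2*u + 1)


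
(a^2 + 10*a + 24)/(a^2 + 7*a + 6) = (a + 4)/(a + 1)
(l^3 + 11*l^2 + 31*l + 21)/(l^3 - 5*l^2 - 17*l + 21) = (l^2 + 8*l + 7)/(l^2 - 8*l + 7)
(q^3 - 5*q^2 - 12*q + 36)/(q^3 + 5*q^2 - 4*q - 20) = (q^2 - 3*q - 18)/(q^2 + 7*q + 10)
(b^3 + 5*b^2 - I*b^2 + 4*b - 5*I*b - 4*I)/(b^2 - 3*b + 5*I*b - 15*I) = (b^3 + b^2*(5 - I) + b*(4 - 5*I) - 4*I)/(b^2 + b*(-3 + 5*I) - 15*I)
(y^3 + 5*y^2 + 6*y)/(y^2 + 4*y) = (y^2 + 5*y + 6)/(y + 4)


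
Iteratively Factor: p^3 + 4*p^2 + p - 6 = (p + 3)*(p^2 + p - 2) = (p - 1)*(p + 3)*(p + 2)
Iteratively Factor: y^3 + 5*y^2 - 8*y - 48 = (y + 4)*(y^2 + y - 12) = (y + 4)^2*(y - 3)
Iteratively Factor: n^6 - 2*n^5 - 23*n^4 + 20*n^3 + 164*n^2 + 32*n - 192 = (n - 4)*(n^5 + 2*n^4 - 15*n^3 - 40*n^2 + 4*n + 48) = (n - 4)*(n + 2)*(n^4 - 15*n^2 - 10*n + 24) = (n - 4)*(n + 2)*(n + 3)*(n^3 - 3*n^2 - 6*n + 8) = (n - 4)*(n + 2)^2*(n + 3)*(n^2 - 5*n + 4) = (n - 4)*(n - 1)*(n + 2)^2*(n + 3)*(n - 4)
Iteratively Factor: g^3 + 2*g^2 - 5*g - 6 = (g + 3)*(g^2 - g - 2) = (g - 2)*(g + 3)*(g + 1)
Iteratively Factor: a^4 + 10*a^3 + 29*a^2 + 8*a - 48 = (a - 1)*(a^3 + 11*a^2 + 40*a + 48) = (a - 1)*(a + 4)*(a^2 + 7*a + 12) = (a - 1)*(a + 3)*(a + 4)*(a + 4)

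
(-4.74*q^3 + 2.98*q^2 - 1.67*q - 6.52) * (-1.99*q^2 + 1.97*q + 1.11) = 9.4326*q^5 - 15.268*q^4 + 3.9325*q^3 + 12.9927*q^2 - 14.6981*q - 7.2372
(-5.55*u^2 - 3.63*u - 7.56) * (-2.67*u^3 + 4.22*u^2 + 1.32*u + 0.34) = 14.8185*u^5 - 13.7289*u^4 - 2.4594*u^3 - 38.5818*u^2 - 11.2134*u - 2.5704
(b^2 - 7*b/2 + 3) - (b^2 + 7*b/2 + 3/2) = 3/2 - 7*b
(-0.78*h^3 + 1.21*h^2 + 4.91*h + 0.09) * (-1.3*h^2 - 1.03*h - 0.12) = 1.014*h^5 - 0.7696*h^4 - 7.5357*h^3 - 5.3195*h^2 - 0.6819*h - 0.0108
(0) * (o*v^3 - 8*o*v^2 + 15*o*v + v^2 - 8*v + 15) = 0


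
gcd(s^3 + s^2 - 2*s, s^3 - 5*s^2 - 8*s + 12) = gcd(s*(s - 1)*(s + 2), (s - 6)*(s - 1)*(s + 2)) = s^2 + s - 2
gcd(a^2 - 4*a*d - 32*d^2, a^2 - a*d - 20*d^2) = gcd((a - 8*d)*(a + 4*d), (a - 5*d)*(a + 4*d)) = a + 4*d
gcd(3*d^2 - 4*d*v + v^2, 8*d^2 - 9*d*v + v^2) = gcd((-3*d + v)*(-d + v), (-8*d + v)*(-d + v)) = -d + v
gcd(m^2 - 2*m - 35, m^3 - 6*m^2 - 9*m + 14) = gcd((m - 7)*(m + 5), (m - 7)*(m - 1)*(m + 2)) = m - 7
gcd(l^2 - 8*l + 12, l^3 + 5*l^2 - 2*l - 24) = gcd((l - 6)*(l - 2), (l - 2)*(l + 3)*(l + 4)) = l - 2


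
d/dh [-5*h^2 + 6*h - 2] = 6 - 10*h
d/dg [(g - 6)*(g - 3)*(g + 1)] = 3*g^2 - 16*g + 9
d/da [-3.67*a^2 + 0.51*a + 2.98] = 0.51 - 7.34*a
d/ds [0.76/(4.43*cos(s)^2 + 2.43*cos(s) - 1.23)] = (6.7336*cos(s) + 1.8468)*sin(s)/(4.43*cos(s)^2 + 2.43*cos(s) - 1.23)^2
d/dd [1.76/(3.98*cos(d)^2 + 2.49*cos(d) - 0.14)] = (14.0096*cos(d) + 4.3824)*sin(d)/(3.98*cos(d)^2 + 2.49*cos(d) - 0.14)^2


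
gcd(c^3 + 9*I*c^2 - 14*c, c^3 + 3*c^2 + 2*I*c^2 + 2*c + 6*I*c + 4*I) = c + 2*I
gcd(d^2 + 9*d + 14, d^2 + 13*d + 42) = d + 7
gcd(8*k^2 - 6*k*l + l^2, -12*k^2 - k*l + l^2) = 4*k - l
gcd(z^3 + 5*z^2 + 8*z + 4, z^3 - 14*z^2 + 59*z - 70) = 1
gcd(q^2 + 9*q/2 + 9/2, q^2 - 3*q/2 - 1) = 1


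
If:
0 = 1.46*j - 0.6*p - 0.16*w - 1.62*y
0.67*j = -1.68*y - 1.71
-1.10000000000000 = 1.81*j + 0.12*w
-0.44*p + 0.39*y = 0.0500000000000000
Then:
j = -0.79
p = -0.74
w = 2.71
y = -0.70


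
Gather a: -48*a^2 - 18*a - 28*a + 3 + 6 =-48*a^2 - 46*a + 9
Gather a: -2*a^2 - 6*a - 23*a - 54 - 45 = -2*a^2 - 29*a - 99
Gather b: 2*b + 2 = 2*b + 2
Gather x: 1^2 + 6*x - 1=6*x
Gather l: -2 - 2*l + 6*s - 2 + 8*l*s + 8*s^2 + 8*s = l*(8*s - 2) + 8*s^2 + 14*s - 4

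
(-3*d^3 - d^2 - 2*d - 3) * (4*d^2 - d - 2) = -12*d^5 - d^4 - d^3 - 8*d^2 + 7*d + 6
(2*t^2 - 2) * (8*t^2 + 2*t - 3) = 16*t^4 + 4*t^3 - 22*t^2 - 4*t + 6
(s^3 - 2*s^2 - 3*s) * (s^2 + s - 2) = s^5 - s^4 - 7*s^3 + s^2 + 6*s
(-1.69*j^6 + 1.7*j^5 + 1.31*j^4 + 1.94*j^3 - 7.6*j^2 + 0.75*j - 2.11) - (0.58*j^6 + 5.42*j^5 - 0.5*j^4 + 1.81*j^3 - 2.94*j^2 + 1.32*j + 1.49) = -2.27*j^6 - 3.72*j^5 + 1.81*j^4 + 0.13*j^3 - 4.66*j^2 - 0.57*j - 3.6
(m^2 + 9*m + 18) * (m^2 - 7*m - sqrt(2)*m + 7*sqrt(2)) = m^4 - sqrt(2)*m^3 + 2*m^3 - 45*m^2 - 2*sqrt(2)*m^2 - 126*m + 45*sqrt(2)*m + 126*sqrt(2)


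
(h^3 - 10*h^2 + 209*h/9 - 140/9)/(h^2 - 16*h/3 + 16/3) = (3*h^2 - 26*h + 35)/(3*(h - 4))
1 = 1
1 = 1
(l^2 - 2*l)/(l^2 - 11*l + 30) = l*(l - 2)/(l^2 - 11*l + 30)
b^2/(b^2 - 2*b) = b/(b - 2)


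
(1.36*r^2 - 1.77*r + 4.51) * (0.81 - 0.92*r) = -1.2512*r^3 + 2.73*r^2 - 5.5829*r + 3.6531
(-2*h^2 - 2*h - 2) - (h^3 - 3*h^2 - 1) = -h^3 + h^2 - 2*h - 1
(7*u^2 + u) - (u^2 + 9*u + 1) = 6*u^2 - 8*u - 1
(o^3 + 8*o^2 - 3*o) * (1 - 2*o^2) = -2*o^5 - 16*o^4 + 7*o^3 + 8*o^2 - 3*o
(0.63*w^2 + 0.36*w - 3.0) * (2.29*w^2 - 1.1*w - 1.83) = 1.4427*w^4 + 0.1314*w^3 - 8.4189*w^2 + 2.6412*w + 5.49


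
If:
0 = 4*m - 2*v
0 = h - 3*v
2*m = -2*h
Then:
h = 0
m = 0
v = 0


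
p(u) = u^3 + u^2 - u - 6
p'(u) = 3*u^2 + 2*u - 1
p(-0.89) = -5.02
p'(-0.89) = -0.40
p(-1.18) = -5.07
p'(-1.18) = 0.82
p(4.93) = 133.20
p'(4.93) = 81.77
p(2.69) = 18.01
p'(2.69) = 26.09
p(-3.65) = -37.65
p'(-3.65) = 31.67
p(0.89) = -5.39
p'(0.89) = 3.16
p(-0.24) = -5.72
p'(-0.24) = -1.31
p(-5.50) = -136.62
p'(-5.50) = 78.75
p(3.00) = 27.00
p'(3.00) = 32.00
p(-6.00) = -180.00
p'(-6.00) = 95.00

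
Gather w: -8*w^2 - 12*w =-8*w^2 - 12*w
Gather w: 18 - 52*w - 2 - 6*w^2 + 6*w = -6*w^2 - 46*w + 16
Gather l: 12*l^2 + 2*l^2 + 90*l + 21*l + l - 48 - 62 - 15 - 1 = 14*l^2 + 112*l - 126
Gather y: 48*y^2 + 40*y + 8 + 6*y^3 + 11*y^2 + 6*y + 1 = 6*y^3 + 59*y^2 + 46*y + 9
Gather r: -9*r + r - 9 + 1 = -8*r - 8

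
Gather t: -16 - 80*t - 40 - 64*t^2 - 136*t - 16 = -64*t^2 - 216*t - 72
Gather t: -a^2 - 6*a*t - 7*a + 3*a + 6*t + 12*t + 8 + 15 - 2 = -a^2 - 4*a + t*(18 - 6*a) + 21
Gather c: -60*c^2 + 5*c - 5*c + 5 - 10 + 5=-60*c^2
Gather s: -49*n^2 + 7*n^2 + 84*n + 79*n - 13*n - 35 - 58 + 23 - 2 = -42*n^2 + 150*n - 72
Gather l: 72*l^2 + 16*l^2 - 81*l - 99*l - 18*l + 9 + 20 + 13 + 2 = 88*l^2 - 198*l + 44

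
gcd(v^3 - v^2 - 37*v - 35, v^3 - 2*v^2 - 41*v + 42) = v - 7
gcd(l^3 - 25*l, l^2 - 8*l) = l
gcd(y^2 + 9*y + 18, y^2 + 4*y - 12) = y + 6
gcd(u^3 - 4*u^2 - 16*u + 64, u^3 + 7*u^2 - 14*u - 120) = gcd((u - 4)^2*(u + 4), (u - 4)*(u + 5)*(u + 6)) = u - 4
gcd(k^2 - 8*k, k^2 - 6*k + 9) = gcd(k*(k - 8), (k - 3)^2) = 1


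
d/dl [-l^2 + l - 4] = 1 - 2*l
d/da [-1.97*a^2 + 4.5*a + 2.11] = 4.5 - 3.94*a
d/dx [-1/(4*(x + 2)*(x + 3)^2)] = (3*x + 7)/(4*(x + 2)^2*(x + 3)^3)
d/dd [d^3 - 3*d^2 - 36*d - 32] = 3*d^2 - 6*d - 36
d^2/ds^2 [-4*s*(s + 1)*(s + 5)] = -24*s - 48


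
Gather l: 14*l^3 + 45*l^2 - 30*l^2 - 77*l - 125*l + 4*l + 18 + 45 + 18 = 14*l^3 + 15*l^2 - 198*l + 81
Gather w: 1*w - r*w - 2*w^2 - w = -r*w - 2*w^2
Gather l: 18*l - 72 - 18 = 18*l - 90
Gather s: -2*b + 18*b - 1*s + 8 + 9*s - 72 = 16*b + 8*s - 64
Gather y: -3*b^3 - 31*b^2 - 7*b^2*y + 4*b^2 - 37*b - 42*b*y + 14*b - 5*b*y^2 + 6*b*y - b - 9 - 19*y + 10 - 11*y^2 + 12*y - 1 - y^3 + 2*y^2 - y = -3*b^3 - 27*b^2 - 24*b - y^3 + y^2*(-5*b - 9) + y*(-7*b^2 - 36*b - 8)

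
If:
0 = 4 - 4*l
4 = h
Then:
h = 4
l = 1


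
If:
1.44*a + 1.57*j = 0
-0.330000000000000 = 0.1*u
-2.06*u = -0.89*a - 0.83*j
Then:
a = -52.81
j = 48.44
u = -3.30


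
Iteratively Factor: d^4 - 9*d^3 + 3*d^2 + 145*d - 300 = (d - 5)*(d^3 - 4*d^2 - 17*d + 60) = (d - 5)*(d - 3)*(d^2 - d - 20) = (d - 5)*(d - 3)*(d + 4)*(d - 5)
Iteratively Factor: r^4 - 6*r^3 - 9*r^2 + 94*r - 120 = (r - 2)*(r^3 - 4*r^2 - 17*r + 60) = (r - 2)*(r + 4)*(r^2 - 8*r + 15) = (r - 3)*(r - 2)*(r + 4)*(r - 5)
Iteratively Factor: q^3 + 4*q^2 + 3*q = (q + 1)*(q^2 + 3*q) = (q + 1)*(q + 3)*(q)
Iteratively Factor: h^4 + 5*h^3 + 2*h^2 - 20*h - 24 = (h + 2)*(h^3 + 3*h^2 - 4*h - 12) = (h + 2)^2*(h^2 + h - 6) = (h + 2)^2*(h + 3)*(h - 2)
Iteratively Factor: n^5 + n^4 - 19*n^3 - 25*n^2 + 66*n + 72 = (n + 1)*(n^4 - 19*n^2 - 6*n + 72) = (n - 2)*(n + 1)*(n^3 + 2*n^2 - 15*n - 36) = (n - 4)*(n - 2)*(n + 1)*(n^2 + 6*n + 9) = (n - 4)*(n - 2)*(n + 1)*(n + 3)*(n + 3)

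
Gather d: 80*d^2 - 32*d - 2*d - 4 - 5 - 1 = 80*d^2 - 34*d - 10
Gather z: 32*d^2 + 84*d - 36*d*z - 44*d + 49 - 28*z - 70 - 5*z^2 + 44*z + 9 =32*d^2 + 40*d - 5*z^2 + z*(16 - 36*d) - 12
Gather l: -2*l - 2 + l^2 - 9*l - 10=l^2 - 11*l - 12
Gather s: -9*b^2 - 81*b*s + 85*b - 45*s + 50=-9*b^2 + 85*b + s*(-81*b - 45) + 50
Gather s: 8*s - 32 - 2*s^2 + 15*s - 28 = -2*s^2 + 23*s - 60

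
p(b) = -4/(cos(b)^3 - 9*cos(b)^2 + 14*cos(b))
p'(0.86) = -0.34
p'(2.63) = -0.16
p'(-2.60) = 0.18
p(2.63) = 0.20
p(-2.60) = 0.21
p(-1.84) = 0.91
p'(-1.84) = 3.82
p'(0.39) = 0.00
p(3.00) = 0.17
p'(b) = -4*(3*sin(b)*cos(b)^2 - 18*sin(b)*cos(b) + 14*sin(b))/(cos(b)^3 - 9*cos(b)^2 + 14*cos(b))^2 = 4*(-3*sin(b) - 14*sin(b)/cos(b)^2 + 18*tan(b))/((cos(b) - 7)^2*(cos(b) - 2)^2)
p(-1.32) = -1.36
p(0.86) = -0.72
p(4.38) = 0.72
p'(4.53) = 8.46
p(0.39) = -0.66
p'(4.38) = 2.47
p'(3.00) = -0.04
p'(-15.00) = 0.29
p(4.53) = 1.41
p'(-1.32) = 4.37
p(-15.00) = 0.25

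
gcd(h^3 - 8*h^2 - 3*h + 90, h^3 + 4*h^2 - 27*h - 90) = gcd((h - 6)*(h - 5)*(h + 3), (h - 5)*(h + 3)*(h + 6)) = h^2 - 2*h - 15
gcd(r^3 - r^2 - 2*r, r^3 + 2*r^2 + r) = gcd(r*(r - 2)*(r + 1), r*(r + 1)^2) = r^2 + r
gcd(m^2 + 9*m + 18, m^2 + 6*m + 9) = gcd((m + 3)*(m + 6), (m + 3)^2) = m + 3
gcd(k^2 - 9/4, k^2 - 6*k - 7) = 1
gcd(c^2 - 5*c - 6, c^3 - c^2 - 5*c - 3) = c + 1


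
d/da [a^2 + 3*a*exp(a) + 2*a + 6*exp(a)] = 3*a*exp(a) + 2*a + 9*exp(a) + 2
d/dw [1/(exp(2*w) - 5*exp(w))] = (5 - 2*exp(w))*exp(-w)/(exp(w) - 5)^2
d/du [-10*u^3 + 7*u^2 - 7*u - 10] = -30*u^2 + 14*u - 7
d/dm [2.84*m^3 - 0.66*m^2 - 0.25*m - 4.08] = 8.52*m^2 - 1.32*m - 0.25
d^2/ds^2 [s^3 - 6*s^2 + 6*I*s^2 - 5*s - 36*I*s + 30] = 6*s - 12 + 12*I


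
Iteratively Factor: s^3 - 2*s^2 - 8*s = (s)*(s^2 - 2*s - 8) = s*(s + 2)*(s - 4)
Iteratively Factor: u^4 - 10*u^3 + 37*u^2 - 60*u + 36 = (u - 2)*(u^3 - 8*u^2 + 21*u - 18) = (u - 3)*(u - 2)*(u^2 - 5*u + 6) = (u - 3)^2*(u - 2)*(u - 2)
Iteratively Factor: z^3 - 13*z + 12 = (z - 1)*(z^2 + z - 12) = (z - 1)*(z + 4)*(z - 3)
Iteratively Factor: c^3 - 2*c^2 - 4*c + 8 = (c - 2)*(c^2 - 4) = (c - 2)*(c + 2)*(c - 2)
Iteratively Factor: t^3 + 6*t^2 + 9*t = (t)*(t^2 + 6*t + 9) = t*(t + 3)*(t + 3)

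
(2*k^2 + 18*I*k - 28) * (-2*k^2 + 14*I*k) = -4*k^4 - 8*I*k^3 - 196*k^2 - 392*I*k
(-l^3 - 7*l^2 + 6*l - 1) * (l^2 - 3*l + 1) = -l^5 - 4*l^4 + 26*l^3 - 26*l^2 + 9*l - 1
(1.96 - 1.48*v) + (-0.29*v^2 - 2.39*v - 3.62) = -0.29*v^2 - 3.87*v - 1.66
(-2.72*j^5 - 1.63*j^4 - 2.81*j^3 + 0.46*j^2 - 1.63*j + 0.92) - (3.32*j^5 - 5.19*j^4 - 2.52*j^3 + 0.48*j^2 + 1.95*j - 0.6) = -6.04*j^5 + 3.56*j^4 - 0.29*j^3 - 0.02*j^2 - 3.58*j + 1.52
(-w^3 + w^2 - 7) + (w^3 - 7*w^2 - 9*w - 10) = -6*w^2 - 9*w - 17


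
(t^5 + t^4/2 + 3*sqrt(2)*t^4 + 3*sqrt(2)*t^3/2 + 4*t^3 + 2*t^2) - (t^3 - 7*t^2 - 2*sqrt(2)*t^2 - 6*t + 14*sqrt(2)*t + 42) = t^5 + t^4/2 + 3*sqrt(2)*t^4 + 3*sqrt(2)*t^3/2 + 3*t^3 + 2*sqrt(2)*t^2 + 9*t^2 - 14*sqrt(2)*t + 6*t - 42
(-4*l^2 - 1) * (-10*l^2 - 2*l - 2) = 40*l^4 + 8*l^3 + 18*l^2 + 2*l + 2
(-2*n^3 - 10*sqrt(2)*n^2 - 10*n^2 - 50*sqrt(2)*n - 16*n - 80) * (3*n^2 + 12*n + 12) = -6*n^5 - 54*n^4 - 30*sqrt(2)*n^4 - 270*sqrt(2)*n^3 - 192*n^3 - 720*sqrt(2)*n^2 - 552*n^2 - 1152*n - 600*sqrt(2)*n - 960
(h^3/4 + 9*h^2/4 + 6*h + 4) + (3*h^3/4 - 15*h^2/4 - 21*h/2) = h^3 - 3*h^2/2 - 9*h/2 + 4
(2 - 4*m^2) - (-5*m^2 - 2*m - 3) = m^2 + 2*m + 5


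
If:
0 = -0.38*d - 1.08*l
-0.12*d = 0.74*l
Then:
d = 0.00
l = 0.00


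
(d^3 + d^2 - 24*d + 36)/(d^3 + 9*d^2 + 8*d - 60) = (d - 3)/(d + 5)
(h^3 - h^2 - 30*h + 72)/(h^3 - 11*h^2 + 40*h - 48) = (h + 6)/(h - 4)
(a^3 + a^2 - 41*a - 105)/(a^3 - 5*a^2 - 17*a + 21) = (a + 5)/(a - 1)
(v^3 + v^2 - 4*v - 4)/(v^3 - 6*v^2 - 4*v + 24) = (v + 1)/(v - 6)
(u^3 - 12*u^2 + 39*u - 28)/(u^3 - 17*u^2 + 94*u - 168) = (u - 1)/(u - 6)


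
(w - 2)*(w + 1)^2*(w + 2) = w^4 + 2*w^3 - 3*w^2 - 8*w - 4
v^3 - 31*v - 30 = (v - 6)*(v + 1)*(v + 5)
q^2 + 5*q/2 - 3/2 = (q - 1/2)*(q + 3)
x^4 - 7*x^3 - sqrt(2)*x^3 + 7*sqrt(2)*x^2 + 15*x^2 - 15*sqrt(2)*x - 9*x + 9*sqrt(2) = (x - 3)^2*(x - 1)*(x - sqrt(2))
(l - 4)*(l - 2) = l^2 - 6*l + 8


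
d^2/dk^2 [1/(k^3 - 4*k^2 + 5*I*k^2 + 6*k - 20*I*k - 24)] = 2*((-3*k + 4 - 5*I)*(k^3 - 4*k^2 + 5*I*k^2 + 6*k - 20*I*k - 24) + (3*k^2 - 8*k + 10*I*k + 6 - 20*I)^2)/(k^3 - 4*k^2 + 5*I*k^2 + 6*k - 20*I*k - 24)^3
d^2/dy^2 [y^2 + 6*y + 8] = 2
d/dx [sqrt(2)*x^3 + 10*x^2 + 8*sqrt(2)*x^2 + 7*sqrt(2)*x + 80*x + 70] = 3*sqrt(2)*x^2 + 20*x + 16*sqrt(2)*x + 7*sqrt(2) + 80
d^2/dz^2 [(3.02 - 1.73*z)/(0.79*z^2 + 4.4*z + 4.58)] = (-(1.58*z + 4.4)*(1.73*z - 3.02)*(3.16*z + 8.8) + (8.2002*z + 10.4524)*(0.79*z^2 + 4.4*z + 4.58))/(0.79*z^2 + 4.4*z + 4.58)^3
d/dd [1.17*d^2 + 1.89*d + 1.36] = 2.34*d + 1.89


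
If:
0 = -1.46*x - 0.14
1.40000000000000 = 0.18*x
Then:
No Solution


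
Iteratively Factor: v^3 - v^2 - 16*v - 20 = (v + 2)*(v^2 - 3*v - 10) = (v - 5)*(v + 2)*(v + 2)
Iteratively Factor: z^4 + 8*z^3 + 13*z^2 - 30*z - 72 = (z + 3)*(z^3 + 5*z^2 - 2*z - 24) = (z - 2)*(z + 3)*(z^2 + 7*z + 12) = (z - 2)*(z + 3)*(z + 4)*(z + 3)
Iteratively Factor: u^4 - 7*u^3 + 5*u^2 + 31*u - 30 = (u - 5)*(u^3 - 2*u^2 - 5*u + 6) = (u - 5)*(u + 2)*(u^2 - 4*u + 3) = (u - 5)*(u - 1)*(u + 2)*(u - 3)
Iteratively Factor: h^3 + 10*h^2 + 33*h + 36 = (h + 4)*(h^2 + 6*h + 9) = (h + 3)*(h + 4)*(h + 3)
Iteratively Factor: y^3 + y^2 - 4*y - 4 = (y - 2)*(y^2 + 3*y + 2) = (y - 2)*(y + 2)*(y + 1)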